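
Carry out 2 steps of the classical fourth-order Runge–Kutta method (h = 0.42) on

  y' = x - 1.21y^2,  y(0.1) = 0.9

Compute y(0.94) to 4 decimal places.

0.7577

RK4: k1 = f(x_n, y_n); k2 = f(x_n + h/2, y_n + (h/2)·k1); k3 = f(x_n + h/2, y_n + (h/2)·k2); k4 = f(x_n + h, y_n + h·k3); y_{n+1} = y_n + (h/6)·(k1 + 2k2 + 2k3 + k4).
x=0.100000, y=0.900000:
  k1 = f(0.100000, 0.900000) = -0.880100
  k2 = f(0.310000, 0.715179) = -0.308892
  k3 = f(0.310000, 0.835133) = -0.533910
  k4 = f(0.520000, 0.675758) = -0.032545
  y ← 0.900000 + (0.42/6)·(k1 + 2k2 + 2k3 + k4) = 0.718123
x=0.520000, y=0.718123:
  k1 = f(0.520000, 0.718123) = -0.103997
  k2 = f(0.730000, 0.696283) = 0.143380
  k3 = f(0.730000, 0.748232) = 0.052580
  k4 = f(0.940000, 0.740206) = 0.277035
  y ← 0.718123 + (0.42/6)·(k1 + 2k2 + 2k3 + k4) = 0.757670
y(0.94) ≈ 0.7577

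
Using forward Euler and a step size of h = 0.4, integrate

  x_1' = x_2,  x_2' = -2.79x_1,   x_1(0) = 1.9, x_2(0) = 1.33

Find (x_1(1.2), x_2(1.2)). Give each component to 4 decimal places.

Euler on (x_1,x_2): x_1_{n+1} = x_1_n + h·x_1', x_2_{n+1} = x_2_n + h·x_2'.
0.000000: (1.900000, 1.330000); f=(1.330000, -5.301000) → (2.432000, -0.790400)
0.400000: (2.432000, -0.790400); f=(-0.790400, -6.785280) → (2.115840, -3.504512)
0.800000: (2.115840, -3.504512); f=(-3.504512, -5.903194) → (0.714035, -5.865789)
(x_1(1.2), x_2(1.2)) ≈ (0.7140, -5.8658)

0.7140, -5.8658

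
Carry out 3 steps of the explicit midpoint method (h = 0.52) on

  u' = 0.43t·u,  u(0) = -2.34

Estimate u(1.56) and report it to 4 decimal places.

-3.8847

Midpoint: k1 = f(t_n, u_n); k2 = f(t_n + h/2, u_n + (h/2)·k1); u_{n+1} = u_n + h·k2.
t=0.000000, u=-2.340000:
  k1 = f(0.000000, -2.340000) = 0.000000
  k2 = f(0.260000, -2.340000) = -0.261612
  u ← -2.340000 + 0.52·(-0.261612) = -2.476038
t=0.520000, u=-2.476038:
  k1 = f(0.520000, -2.476038) = -0.553642
  k2 = f(0.780000, -2.619985) = -0.878743
  u ← -2.476038 + 0.52·(-0.878743) = -2.932985
t=1.040000, u=-2.932985:
  k1 = f(1.040000, -2.932985) = -1.311631
  k2 = f(1.300000, -3.274009) = -1.830171
  u ← -2.932985 + 0.52·(-1.830171) = -3.884673
u(1.56) ≈ -3.8847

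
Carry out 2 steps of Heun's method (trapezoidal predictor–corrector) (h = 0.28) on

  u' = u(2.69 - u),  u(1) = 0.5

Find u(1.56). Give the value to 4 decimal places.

Heun: k1 = f(s_n, u_n); k2 = f(s_n + h, u_n + h·k1); u_{n+1} = u_n + (h/2)·(k1 + k2).
s=1.000000, u=0.500000:
  k1 = f(1.000000, 0.500000) = 1.095000
  k2 = f(1.280000, 0.806600) = 1.519150
  u ← 0.500000 + (0.28/2)·(1.095000 + 1.519150) = 0.865981
s=1.280000, u=0.865981:
  k1 = f(1.280000, 0.865981) = 1.579566
  k2 = f(1.560000, 1.308260) = 1.807675
  u ← 0.865981 + (0.28/2)·(1.579566 + 1.807675) = 1.340195
u(1.56) ≈ 1.3402

1.3402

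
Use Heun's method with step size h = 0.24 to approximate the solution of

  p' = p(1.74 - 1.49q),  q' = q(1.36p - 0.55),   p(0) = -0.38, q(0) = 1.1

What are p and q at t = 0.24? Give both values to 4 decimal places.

Heun on (p,q): k1 = f(t_n, state_n); k2 = f(t_n + h, state_n + h·k1); state_{n+1} = state_n + (h/2)·(k1 + k2).
0.000000: (-0.380000, 1.100000)
  k1 = (-0.038380, -1.173480)
  predictor → (-0.389211, 0.818365)
  k2 = (-0.202638, -0.883283)
  → (-0.408922, 0.853188)
(p(0.24), q(0.24)) ≈ (-0.4089, 0.8532)

-0.4089, 0.8532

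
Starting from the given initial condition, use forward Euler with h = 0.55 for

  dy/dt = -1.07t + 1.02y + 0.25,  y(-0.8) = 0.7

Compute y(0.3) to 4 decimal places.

Euler: y_{n+1} = y_n + h·f(t_n, y_n).
t=-0.800000, y=0.700000: f=1.820000 → y ← 0.700000 + 0.55·1.820000 = 1.701000
t=-0.250000, y=1.701000: f=2.252520 → y ← 1.701000 + 0.55·2.252520 = 2.939886
y(0.3) ≈ 2.9399

2.9399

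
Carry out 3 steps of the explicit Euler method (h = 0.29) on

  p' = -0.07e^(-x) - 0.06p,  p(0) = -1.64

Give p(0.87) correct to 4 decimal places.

-1.6018

Euler: p_{n+1} = p_n + h·f(x_n, p_n).
x=0.000000, p=-1.640000: f=0.028400 → p ← -1.640000 + 0.29·0.028400 = -1.631764
x=0.290000, p=-1.631764: f=0.045527 → p ← -1.631764 + 0.29·0.045527 = -1.618561
x=0.580000, p=-1.618561: f=0.057921 → p ← -1.618561 + 0.29·0.057921 = -1.601764
p(0.87) ≈ -1.6018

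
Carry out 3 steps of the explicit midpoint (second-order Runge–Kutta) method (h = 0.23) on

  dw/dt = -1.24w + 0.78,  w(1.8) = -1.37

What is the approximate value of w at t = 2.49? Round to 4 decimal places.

Midpoint: k1 = f(t_n, w_n); k2 = f(t_n + h/2, w_n + (h/2)·k1); w_{n+1} = w_n + h·k2.
t=1.800000, w=-1.370000:
  k1 = f(1.800000, -1.370000) = 2.478800
  k2 = f(1.915000, -1.084938) = 2.125323
  w ← -1.370000 + 0.23·2.125323 = -0.881176
t=2.030000, w=-0.881176:
  k1 = f(2.030000, -0.881176) = 1.872658
  k2 = f(2.145000, -0.665820) = 1.605617
  w ← -0.881176 + 0.23·1.605617 = -0.511884
t=2.260000, w=-0.511884:
  k1 = f(2.260000, -0.511884) = 1.414736
  k2 = f(2.375000, -0.349189) = 1.212995
  w ← -0.511884 + 0.23·1.212995 = -0.232895
w(2.49) ≈ -0.2329

-0.2329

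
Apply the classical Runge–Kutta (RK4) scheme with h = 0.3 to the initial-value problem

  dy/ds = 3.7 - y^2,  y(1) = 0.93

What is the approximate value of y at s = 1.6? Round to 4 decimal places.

RK4: k1 = f(s_n, y_n); k2 = f(s_n + h/2, y_n + (h/2)·k1); k3 = f(s_n + h/2, y_n + (h/2)·k2); k4 = f(s_n + h, y_n + h·k3); y_{n+1} = y_n + (h/6)·(k1 + 2k2 + 2k3 + k4).
s=1.000000, y=0.930000:
  k1 = f(1.000000, 0.930000) = 2.835100
  k2 = f(1.150000, 1.355265) = 1.863257
  k3 = f(1.150000, 1.209489) = 2.237138
  k4 = f(1.300000, 1.601141) = 1.136347
  y ← 0.930000 + (0.3/6)·(k1 + 2k2 + 2k3 + k4) = 1.538612
s=1.300000, y=1.538612:
  k1 = f(1.300000, 1.538612) = 1.332674
  k2 = f(1.450000, 1.738513) = 0.677573
  k3 = f(1.450000, 1.640248) = 1.009587
  k4 = f(1.600000, 1.841488) = 0.308922
  y ← 1.538612 + (0.3/6)·(k1 + 2k2 + 2k3 + k4) = 1.789408
y(1.6) ≈ 1.7894

1.7894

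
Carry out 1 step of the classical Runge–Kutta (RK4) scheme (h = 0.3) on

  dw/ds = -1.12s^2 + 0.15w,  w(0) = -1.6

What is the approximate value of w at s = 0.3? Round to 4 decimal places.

RK4: k1 = f(s_n, w_n); k2 = f(s_n + h/2, w_n + (h/2)·k1); k3 = f(s_n + h/2, w_n + (h/2)·k2); k4 = f(s_n + h, w_n + h·k3); w_{n+1} = w_n + (h/6)·(k1 + 2k2 + 2k3 + k4).
s=0.000000, w=-1.600000:
  k1 = f(0.000000, -1.600000) = -0.240000
  k2 = f(0.150000, -1.636000) = -0.270600
  k3 = f(0.150000, -1.640590) = -0.271288
  k4 = f(0.300000, -1.681387) = -0.353008
  w ← -1.600000 + (0.3/6)·(k1 + 2k2 + 2k3 + k4) = -1.683839
w(0.3) ≈ -1.6838

-1.6838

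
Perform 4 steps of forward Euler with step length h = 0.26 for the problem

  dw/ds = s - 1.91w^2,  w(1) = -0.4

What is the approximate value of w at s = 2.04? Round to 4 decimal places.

Euler: w_{n+1} = w_n + h·f(s_n, w_n).
s=1.000000, w=-0.400000: f=0.694400 → w ← -0.400000 + 0.26·0.694400 = -0.219456
s=1.260000, w=-0.219456: f=1.168013 → w ← -0.219456 + 0.26·1.168013 = 0.084227
s=1.520000, w=0.084227: f=1.506450 → w ← 0.084227 + 0.26·1.506450 = 0.475904
s=1.780000, w=0.475904: f=1.347414 → w ← 0.475904 + 0.26·1.347414 = 0.826232
w(2.04) ≈ 0.8262

0.8262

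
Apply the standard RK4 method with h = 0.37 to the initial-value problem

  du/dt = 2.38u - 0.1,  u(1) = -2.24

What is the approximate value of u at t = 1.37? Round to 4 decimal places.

-5.4512

RK4: k1 = f(t_n, u_n); k2 = f(t_n + h/2, u_n + (h/2)·k1); k3 = f(t_n + h/2, u_n + (h/2)·k2); k4 = f(t_n + h, u_n + h·k3); u_{n+1} = u_n + (h/6)·(k1 + 2k2 + 2k3 + k4).
t=1.000000, u=-2.240000:
  k1 = f(1.000000, -2.240000) = -5.431200
  k2 = f(1.185000, -3.244772) = -7.822557
  k3 = f(1.185000, -3.687173) = -8.875472
  k4 = f(1.370000, -5.523925) = -13.246941
  u ← -2.240000 + (0.37/6)·(k1 + 2k2 + 2k3 + k4) = -5.451242
u(1.37) ≈ -5.4512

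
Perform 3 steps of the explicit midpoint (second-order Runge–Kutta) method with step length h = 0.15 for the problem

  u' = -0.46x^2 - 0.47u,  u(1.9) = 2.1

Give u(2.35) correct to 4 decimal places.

0.8476

Midpoint: k1 = f(x_n, u_n); k2 = f(x_n + h/2, u_n + (h/2)·k1); u_{n+1} = u_n + h·k2.
x=1.900000, u=2.100000:
  k1 = f(1.900000, 2.100000) = -2.647600
  k2 = f(1.975000, 1.901430) = -2.687960
  u ← 2.100000 + 0.15·(-2.687960) = 1.696806
x=2.050000, u=1.696806:
  k1 = f(2.050000, 1.696806) = -2.730649
  k2 = f(2.125000, 1.492007) = -2.778431
  u ← 1.696806 + 0.15·(-2.778431) = 1.280041
x=2.200000, u=1.280041:
  k1 = f(2.200000, 1.280041) = -2.828019
  k2 = f(2.275000, 1.067940) = -2.882719
  u ← 1.280041 + 0.15·(-2.882719) = 0.847634
u(2.35) ≈ 0.8476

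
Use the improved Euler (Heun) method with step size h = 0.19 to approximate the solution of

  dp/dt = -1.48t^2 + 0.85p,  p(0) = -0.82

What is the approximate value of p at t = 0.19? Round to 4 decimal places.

Heun: k1 = f(t_n, p_n); k2 = f(t_n + h, p_n + h·k1); p_{n+1} = p_n + (h/2)·(k1 + k2).
t=0.000000, p=-0.820000:
  k1 = f(0.000000, -0.820000) = -0.697000
  k2 = f(0.190000, -0.952430) = -0.862993
  p ← -0.820000 + (0.19/2)·(-0.697000 + (-0.862993)) = -0.968199
p(0.19) ≈ -0.9682

-0.9682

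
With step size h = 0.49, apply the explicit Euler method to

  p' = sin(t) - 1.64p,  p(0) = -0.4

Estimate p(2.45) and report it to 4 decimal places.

0.5664

Euler: p_{n+1} = p_n + h·f(t_n, p_n).
t=0.000000, p=-0.400000: f=0.656000 → p ← -0.400000 + 0.49·0.656000 = -0.078560
t=0.490000, p=-0.078560: f=0.599464 → p ← -0.078560 + 0.49·0.599464 = 0.215178
t=0.980000, p=0.215178: f=0.477606 → p ← 0.215178 + 0.49·0.477606 = 0.449205
t=1.470000, p=0.449205: f=0.258229 → p ← 0.449205 + 0.49·0.258229 = 0.575737
t=1.960000, p=0.575737: f=-0.018997 → p ← 0.575737 + 0.49·(-0.018997) = 0.566428
p(2.45) ≈ 0.5664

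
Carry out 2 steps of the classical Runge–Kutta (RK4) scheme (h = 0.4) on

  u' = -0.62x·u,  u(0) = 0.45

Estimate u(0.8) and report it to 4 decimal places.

RK4: k1 = f(x_n, u_n); k2 = f(x_n + h/2, u_n + (h/2)·k1); k3 = f(x_n + h/2, u_n + (h/2)·k2); k4 = f(x_n + h, u_n + h·k3); u_{n+1} = u_n + (h/6)·(k1 + 2k2 + 2k3 + k4).
x=0.000000, u=0.450000:
  k1 = f(0.000000, 0.450000) = 0.000000
  k2 = f(0.200000, 0.450000) = -0.055800
  k3 = f(0.200000, 0.438840) = -0.054416
  k4 = f(0.400000, 0.428234) = -0.106202
  u ← 0.450000 + (0.4/6)·(k1 + 2k2 + 2k3 + k4) = 0.428224
x=0.400000, u=0.428224:
  k1 = f(0.400000, 0.428224) = -0.106200
  k2 = f(0.600000, 0.406984) = -0.151398
  k3 = f(0.600000, 0.397945) = -0.148035
  k4 = f(0.800000, 0.369010) = -0.183029
  u ← 0.428224 + (0.4/6)·(k1 + 2k2 + 2k3 + k4) = 0.369018
u(0.8) ≈ 0.3690

0.3690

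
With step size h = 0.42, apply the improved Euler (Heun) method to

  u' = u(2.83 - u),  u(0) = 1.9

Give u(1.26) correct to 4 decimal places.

2.7143

Heun: k1 = f(s_n, u_n); k2 = f(s_n + h, u_n + h·k1); u_{n+1} = u_n + (h/2)·(k1 + k2).
s=0.000000, u=1.900000:
  k1 = f(0.000000, 1.900000) = 1.767000
  k2 = f(0.420000, 2.642140) = 0.496352
  u ← 1.900000 + (0.42/2)·(1.767000 + 0.496352) = 2.375304
s=0.420000, u=2.375304:
  k1 = f(0.420000, 2.375304) = 1.080041
  k2 = f(0.840000, 2.828921) = 0.003052
  u ← 2.375304 + (0.42/2)·(1.080041 + 0.003052) = 2.602753
s=0.840000, u=2.602753:
  k1 = f(0.840000, 2.602753) = 0.591467
  k2 = f(1.260000, 2.851169) = -0.060358
  u ← 2.602753 + (0.42/2)·(0.591467 + (-0.060358)) = 2.714286
u(1.26) ≈ 2.7143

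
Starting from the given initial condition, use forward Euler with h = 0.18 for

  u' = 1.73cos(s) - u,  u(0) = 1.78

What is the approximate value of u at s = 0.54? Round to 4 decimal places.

1.7335

Euler: u_{n+1} = u_n + h·f(s_n, u_n).
s=0.000000, u=1.780000: f=-0.050000 → u ← 1.780000 + 0.18·(-0.050000) = 1.771000
s=0.180000, u=1.771000: f=-0.068950 → u ← 1.771000 + 0.18·(-0.068950) = 1.758589
s=0.360000, u=1.758589: f=-0.139487 → u ← 1.758589 + 0.18·(-0.139487) = 1.733481
u(0.54) ≈ 1.7335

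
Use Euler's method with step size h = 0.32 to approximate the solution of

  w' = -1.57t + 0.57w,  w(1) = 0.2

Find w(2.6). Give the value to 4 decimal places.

-5.0777

Euler: w_{n+1} = w_n + h·f(t_n, w_n).
t=1.000000, w=0.200000: f=-1.456000 → w ← 0.200000 + 0.32·(-1.456000) = -0.265920
t=1.320000, w=-0.265920: f=-2.223974 → w ← -0.265920 + 0.32·(-2.223974) = -0.977592
t=1.640000, w=-0.977592: f=-3.132027 → w ← -0.977592 + 0.32·(-3.132027) = -1.979841
t=1.960000, w=-1.979841: f=-4.205709 → w ← -1.979841 + 0.32·(-4.205709) = -3.325667
t=2.280000, w=-3.325667: f=-5.475230 → w ← -3.325667 + 0.32·(-5.475230) = -5.077741
w(2.6) ≈ -5.0777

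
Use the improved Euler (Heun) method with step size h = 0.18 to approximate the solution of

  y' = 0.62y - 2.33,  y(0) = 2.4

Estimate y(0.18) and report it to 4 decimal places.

2.2400

Heun: k1 = f(s_n, y_n); k2 = f(s_n + h, y_n + h·k1); y_{n+1} = y_n + (h/2)·(k1 + k2).
s=0.000000, y=2.400000:
  k1 = f(0.000000, 2.400000) = -0.842000
  k2 = f(0.180000, 2.248440) = -0.935967
  y ← 2.400000 + (0.18/2)·(-0.842000 + (-0.935967)) = 2.239983
y(0.18) ≈ 2.2400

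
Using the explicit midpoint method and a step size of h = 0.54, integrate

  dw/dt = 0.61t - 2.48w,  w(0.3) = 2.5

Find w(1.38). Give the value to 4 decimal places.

Midpoint: k1 = f(t_n, w_n); k2 = f(t_n + h/2, w_n + (h/2)·k1); w_{n+1} = w_n + h·k2.
t=0.300000, w=2.500000:
  k1 = f(0.300000, 2.500000) = -6.017000
  k2 = f(0.570000, 0.875410) = -1.823317
  w ← 2.500000 + 0.54·(-1.823317) = 1.515409
t=0.840000, w=1.515409:
  k1 = f(0.840000, 1.515409) = -3.245814
  k2 = f(1.110000, 0.639039) = -0.907717
  w ← 1.515409 + 0.54·(-0.907717) = 1.025242
w(1.38) ≈ 1.0252

1.0252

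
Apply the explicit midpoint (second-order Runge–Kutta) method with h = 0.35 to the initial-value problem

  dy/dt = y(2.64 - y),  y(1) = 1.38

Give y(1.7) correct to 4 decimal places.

Midpoint: k1 = f(t_n, y_n); k2 = f(t_n + h/2, y_n + (h/2)·k1); y_{n+1} = y_n + h·k2.
t=1.000000, y=1.380000:
  k1 = f(1.000000, 1.380000) = 1.738800
  k2 = f(1.175000, 1.684290) = 1.609693
  y ← 1.380000 + 0.35·1.609693 = 1.943392
t=1.350000, y=1.943392:
  k1 = f(1.350000, 1.943392) = 1.353782
  k2 = f(1.525000, 2.180304) = 1.002277
  y ← 1.943392 + 0.35·1.002277 = 2.294189
y(1.7) ≈ 2.2942

2.2942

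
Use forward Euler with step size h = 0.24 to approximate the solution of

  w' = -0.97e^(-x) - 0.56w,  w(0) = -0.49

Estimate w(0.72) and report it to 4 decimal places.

-0.7948

Euler: w_{n+1} = w_n + h·f(x_n, w_n).
x=0.000000, w=-0.490000: f=-0.695600 → w ← -0.490000 + 0.24·(-0.695600) = -0.656944
x=0.240000, w=-0.656944: f=-0.395140 → w ← -0.656944 + 0.24·(-0.395140) = -0.751778
x=0.480000, w=-0.751778: f=-0.179224 → w ← -0.751778 + 0.24·(-0.179224) = -0.794792
w(0.72) ≈ -0.7948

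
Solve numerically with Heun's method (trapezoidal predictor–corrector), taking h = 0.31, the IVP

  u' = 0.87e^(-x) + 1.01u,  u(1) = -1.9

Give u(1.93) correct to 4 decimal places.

Heun: k1 = f(x_n, u_n); k2 = f(x_n + h, u_n + h·k1); u_{n+1} = u_n + (h/2)·(k1 + k2).
x=1.000000, u=-1.900000:
  k1 = f(1.000000, -1.900000) = -1.598945
  k2 = f(1.310000, -2.395673) = -2.184886
  u ← -1.900000 + (0.31/2)·(-1.598945 + (-2.184886)) = -2.486494
x=1.310000, u=-2.486494:
  k1 = f(1.310000, -2.486494) = -2.276615
  k2 = f(1.620000, -3.192245) = -3.051995
  u ← -2.486494 + (0.31/2)·(-2.276615 + (-3.051995)) = -3.312428
x=1.620000, u=-3.312428:
  k1 = f(1.620000, -3.312428) = -3.173381
  k2 = f(1.930000, -4.296177) = -4.212859
  u ← -3.312428 + (0.31/2)·(-3.173381 + (-4.212859)) = -4.457296
u(1.93) ≈ -4.4573

-4.4573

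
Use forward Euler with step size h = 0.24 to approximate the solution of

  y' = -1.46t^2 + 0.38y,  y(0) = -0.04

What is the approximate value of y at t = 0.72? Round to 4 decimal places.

Euler: y_{n+1} = y_n + h·f(t_n, y_n).
t=0.000000, y=-0.040000: f=-0.015200 → y ← -0.040000 + 0.24·(-0.015200) = -0.043648
t=0.240000, y=-0.043648: f=-0.100682 → y ← -0.043648 + 0.24·(-0.100682) = -0.067812
t=0.480000, y=-0.067812: f=-0.362152 → y ← -0.067812 + 0.24·(-0.362152) = -0.154728
y(0.72) ≈ -0.1547

-0.1547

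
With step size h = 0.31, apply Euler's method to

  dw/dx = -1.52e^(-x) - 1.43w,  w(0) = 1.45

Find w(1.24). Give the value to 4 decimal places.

-0.3762

Euler: w_{n+1} = w_n + h·f(x_n, w_n).
x=0.000000, w=1.450000: f=-3.593500 → w ← 1.450000 + 0.31·(-3.593500) = 0.336015
x=0.310000, w=0.336015: f=-1.595341 → w ← 0.336015 + 0.31·(-1.595341) = -0.158541
x=0.620000, w=-0.158541: f=-0.590962 → w ← -0.158541 + 0.31·(-0.590962) = -0.341739
x=0.930000, w=-0.341739: f=-0.111035 → w ← -0.341739 + 0.31·(-0.111035) = -0.376160
w(1.24) ≈ -0.3762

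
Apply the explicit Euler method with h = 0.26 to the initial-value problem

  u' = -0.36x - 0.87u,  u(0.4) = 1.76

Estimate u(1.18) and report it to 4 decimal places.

0.6591

Euler: u_{n+1} = u_n + h·f(x_n, u_n).
x=0.400000, u=1.760000: f=-1.675200 → u ← 1.760000 + 0.26·(-1.675200) = 1.324448
x=0.660000, u=1.324448: f=-1.389870 → u ← 1.324448 + 0.26·(-1.389870) = 0.963082
x=0.920000, u=0.963082: f=-1.169081 → u ← 0.963082 + 0.26·(-1.169081) = 0.659121
u(1.18) ≈ 0.6591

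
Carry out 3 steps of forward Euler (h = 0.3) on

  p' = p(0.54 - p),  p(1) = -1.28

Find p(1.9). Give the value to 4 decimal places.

Euler: p_{n+1} = p_n + h·f(s_n, p_n).
s=1.000000, p=-1.280000: f=-2.329600 → p ← -1.280000 + 0.3·(-2.329600) = -1.978880
s=1.300000, p=-1.978880: f=-4.984561 → p ← -1.978880 + 0.3·(-4.984561) = -3.474248
s=1.600000, p=-3.474248: f=-13.946496 → p ← -3.474248 + 0.3·(-13.946496) = -7.658197
p(1.9) ≈ -7.6582

-7.6582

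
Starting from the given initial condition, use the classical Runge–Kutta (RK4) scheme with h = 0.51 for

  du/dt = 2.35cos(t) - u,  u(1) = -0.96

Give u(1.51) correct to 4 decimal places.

-0.3083

RK4: k1 = f(t_n, u_n); k2 = f(t_n + h/2, u_n + (h/2)·k1); k3 = f(t_n + h/2, u_n + (h/2)·k2); k4 = f(t_n + h, u_n + h·k3); u_{n+1} = u_n + (h/6)·(k1 + 2k2 + 2k3 + k4).
t=1.000000, u=-0.960000:
  k1 = f(1.000000, -0.960000) = 2.229710
  k2 = f(1.255000, -0.391424) = 1.121272
  k3 = f(1.255000, -0.674076) = 1.403924
  k4 = f(1.510000, -0.243999) = 0.386782
  u ← -0.960000 + (0.51/6)·(k1 + 2k2 + 2k3 + k4) = -0.308315
u(1.51) ≈ -0.3083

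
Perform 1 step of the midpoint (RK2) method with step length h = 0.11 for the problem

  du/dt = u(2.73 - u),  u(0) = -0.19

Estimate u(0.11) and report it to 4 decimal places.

-0.2616

Midpoint: k1 = f(t_n, u_n); k2 = f(t_n + h/2, u_n + (h/2)·k1); u_{n+1} = u_n + h·k2.
t=0.000000, u=-0.190000:
  k1 = f(0.000000, -0.190000) = -0.554800
  k2 = f(0.055000, -0.220514) = -0.650630
  u ← -0.190000 + 0.11·(-0.650630) = -0.261569
u(0.11) ≈ -0.2616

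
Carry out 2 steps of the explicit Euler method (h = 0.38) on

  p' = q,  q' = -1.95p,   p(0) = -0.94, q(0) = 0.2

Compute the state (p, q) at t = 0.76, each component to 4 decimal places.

-0.5233, 1.5368

Euler on (p,q): p_{n+1} = p_n + h·p', q_{n+1} = q_n + h·q'.
0.000000: (-0.940000, 0.200000); f=(0.200000, 1.833000) → (-0.864000, 0.896540)
0.380000: (-0.864000, 0.896540); f=(0.896540, 1.684800) → (-0.523315, 1.536764)
(p(0.76), q(0.76)) ≈ (-0.5233, 1.5368)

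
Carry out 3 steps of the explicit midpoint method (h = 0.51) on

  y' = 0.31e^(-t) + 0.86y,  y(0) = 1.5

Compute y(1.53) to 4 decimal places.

Midpoint: k1 = f(t_n, y_n); k2 = f(t_n + h/2, y_n + (h/2)·k1); y_{n+1} = y_n + h·k2.
t=0.000000, y=1.500000:
  k1 = f(0.000000, 1.500000) = 1.600000
  k2 = f(0.255000, 1.908000) = 1.881104
  y ← 1.500000 + 0.51·1.881104 = 2.459363
t=0.510000, y=2.459363:
  k1 = f(0.510000, 2.459363) = 2.301206
  k2 = f(0.765000, 3.046171) = 2.763960
  y ← 2.459363 + 0.51·2.763960 = 3.868983
t=1.020000, y=3.868983:
  k1 = f(1.020000, 3.868983) = 3.439110
  k2 = f(1.275000, 4.745956) = 4.168146
  y ← 3.868983 + 0.51·4.168146 = 5.994737
y(1.53) ≈ 5.9947

5.9947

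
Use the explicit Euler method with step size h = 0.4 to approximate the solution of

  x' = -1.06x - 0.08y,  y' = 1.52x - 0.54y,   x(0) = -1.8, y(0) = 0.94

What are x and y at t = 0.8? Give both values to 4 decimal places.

Euler on (x,y): x_{n+1} = x_n + h·x', y_{n+1} = y_n + h·y'.
0.000000: (-1.800000, 0.940000); f=(1.832800, -3.243600) → (-1.066880, -0.357440)
0.400000: (-1.066880, -0.357440); f=(1.159488, -1.428640) → (-0.603085, -0.928896)
(x(0.8), y(0.8)) ≈ (-0.6031, -0.9289)

-0.6031, -0.9289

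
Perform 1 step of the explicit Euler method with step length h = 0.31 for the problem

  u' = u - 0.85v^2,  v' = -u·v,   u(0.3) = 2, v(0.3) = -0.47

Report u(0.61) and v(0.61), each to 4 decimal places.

Euler on (u,v): u_{n+1} = u_n + h·u', v_{n+1} = v_n + h·v'.
0.300000: (2.000000, -0.470000); f=(1.812235, 0.940000) → (2.561793, -0.178600)
(u(0.61), v(0.61)) ≈ (2.5618, -0.1786)

2.5618, -0.1786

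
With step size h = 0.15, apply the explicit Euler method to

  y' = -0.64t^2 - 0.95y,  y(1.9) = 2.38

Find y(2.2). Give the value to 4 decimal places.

Euler: y_{n+1} = y_n + h·f(t_n, y_n).
t=1.900000, y=2.380000: f=-4.571400 → y ← 2.380000 + 0.15·(-4.571400) = 1.694290
t=2.050000, y=1.694290: f=-4.299175 → y ← 1.694290 + 0.15·(-4.299175) = 1.049414
y(2.2) ≈ 1.0494

1.0494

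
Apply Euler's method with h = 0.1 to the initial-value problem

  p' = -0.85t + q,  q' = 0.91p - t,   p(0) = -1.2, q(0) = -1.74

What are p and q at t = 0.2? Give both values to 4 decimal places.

-1.5674, -1.9842

Euler on (p,q): p_{n+1} = p_n + h·p', q_{n+1} = q_n + h·q'.
0.000000: (-1.200000, -1.740000); f=(-1.740000, -1.092000) → (-1.374000, -1.849200)
0.100000: (-1.374000, -1.849200); f=(-1.934200, -1.350340) → (-1.567420, -1.984234)
(p(0.2), q(0.2)) ≈ (-1.5674, -1.9842)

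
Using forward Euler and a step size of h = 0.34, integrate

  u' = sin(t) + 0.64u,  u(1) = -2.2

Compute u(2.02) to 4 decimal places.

Euler: u_{n+1} = u_n + h·f(t_n, u_n).
t=1.000000, u=-2.200000: f=-0.566529 → u ← -2.200000 + 0.34·(-0.566529) = -2.392620
t=1.340000, u=-2.392620: f=-0.557792 → u ← -2.392620 + 0.34·(-0.557792) = -2.582269
t=1.680000, u=-2.582269: f=-0.658609 → u ← -2.582269 + 0.34·(-0.658609) = -2.806196
u(2.02) ≈ -2.8062

-2.8062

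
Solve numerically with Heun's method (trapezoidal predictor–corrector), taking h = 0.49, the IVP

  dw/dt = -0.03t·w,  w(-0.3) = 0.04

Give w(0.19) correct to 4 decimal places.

Heun: k1 = f(t_n, w_n); k2 = f(t_n + h, w_n + h·k1); w_{n+1} = w_n + (h/2)·(k1 + k2).
t=-0.300000, w=0.040000:
  k1 = f(-0.300000, 0.040000) = 0.000360
  k2 = f(0.190000, 0.040176) = -0.000229
  w ← 0.040000 + (0.49/2)·(0.000360 + (-0.000229)) = 0.040032
w(0.19) ≈ 0.0400

0.0400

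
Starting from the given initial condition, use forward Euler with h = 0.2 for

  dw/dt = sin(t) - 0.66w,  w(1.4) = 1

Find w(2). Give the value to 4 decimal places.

1.1708

Euler: w_{n+1} = w_n + h·f(t_n, w_n).
t=1.400000, w=1.000000: f=0.325450 → w ← 1.000000 + 0.2·0.325450 = 1.065090
t=1.600000, w=1.065090: f=0.296614 → w ← 1.065090 + 0.2·0.296614 = 1.124413
t=1.800000, w=1.124413: f=0.231735 → w ← 1.124413 + 0.2·0.231735 = 1.170760
w(2) ≈ 1.1708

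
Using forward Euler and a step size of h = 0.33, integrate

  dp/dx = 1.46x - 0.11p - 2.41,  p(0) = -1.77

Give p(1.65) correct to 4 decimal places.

Euler: p_{n+1} = p_n + h·f(x_n, p_n).
x=0.000000, p=-1.770000: f=-2.215300 → p ← -1.770000 + 0.33·(-2.215300) = -2.501049
x=0.330000, p=-2.501049: f=-1.653085 → p ← -2.501049 + 0.33·(-1.653085) = -3.046567
x=0.660000, p=-3.046567: f=-1.111278 → p ← -3.046567 + 0.33·(-1.111278) = -3.413289
x=0.990000, p=-3.413289: f=-0.589138 → p ← -3.413289 + 0.33·(-0.589138) = -3.607704
x=1.320000, p=-3.607704: f=-0.085953 → p ← -3.607704 + 0.33·(-0.085953) = -3.636069
p(1.65) ≈ -3.6361

-3.6361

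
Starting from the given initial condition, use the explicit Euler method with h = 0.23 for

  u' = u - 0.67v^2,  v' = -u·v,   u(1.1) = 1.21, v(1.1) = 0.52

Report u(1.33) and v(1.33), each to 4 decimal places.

Euler on (u,v): u_{n+1} = u_n + h·u', v_{n+1} = v_n + h·v'.
1.100000: (1.210000, 0.520000); f=(1.028832, -0.629200) → (1.446631, 0.375284)
(u(1.33), v(1.33)) ≈ (1.4466, 0.3753)

1.4466, 0.3753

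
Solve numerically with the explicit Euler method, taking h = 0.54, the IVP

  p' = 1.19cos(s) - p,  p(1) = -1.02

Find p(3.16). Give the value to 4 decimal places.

-0.7089

Euler: p_{n+1} = p_n + h·f(s_n, p_n).
s=1.000000, p=-1.020000: f=1.662960 → p ← -1.020000 + 0.54·1.662960 = -0.122002
s=1.540000, p=-0.122002: f=0.158644 → p ← -0.122002 + 0.54·0.158644 = -0.036334
s=2.080000, p=-0.036334: f=-0.543769 → p ← -0.036334 + 0.54·(-0.543769) = -0.329970
s=2.620000, p=-0.329970: f=-0.701792 → p ← -0.329970 + 0.54·(-0.701792) = -0.708937
p(3.16) ≈ -0.7089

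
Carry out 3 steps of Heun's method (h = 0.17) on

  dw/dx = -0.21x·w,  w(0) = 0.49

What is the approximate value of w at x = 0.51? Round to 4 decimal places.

Heun: k1 = f(x_n, w_n); k2 = f(x_n + h, w_n + h·k1); w_{n+1} = w_n + (h/2)·(k1 + k2).
x=0.000000, w=0.490000:
  k1 = f(0.000000, 0.490000) = 0.000000
  k2 = f(0.170000, 0.490000) = -0.017493
  w ← 0.490000 + (0.17/2)·(0.000000 + (-0.017493)) = 0.488513
x=0.170000, w=0.488513:
  k1 = f(0.170000, 0.488513) = -0.017440
  k2 = f(0.340000, 0.485548) = -0.034668
  w ← 0.488513 + (0.17/2)·(-0.017440 + (-0.034668)) = 0.484084
x=0.340000, w=0.484084:
  k1 = f(0.340000, 0.484084) = -0.034564
  k2 = f(0.510000, 0.478208) = -0.051216
  w ← 0.484084 + (0.17/2)·(-0.034564 + (-0.051216)) = 0.476793
w(0.51) ≈ 0.4768

0.4768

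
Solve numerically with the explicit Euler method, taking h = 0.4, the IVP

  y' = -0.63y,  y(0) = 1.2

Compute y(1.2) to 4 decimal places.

Euler: y_{n+1} = y_n + h·f(t_n, y_n).
t=0.000000, y=1.200000: f=-0.756000 → y ← 1.200000 + 0.4·(-0.756000) = 0.897600
t=0.400000, y=0.897600: f=-0.565488 → y ← 0.897600 + 0.4·(-0.565488) = 0.671405
t=0.800000, y=0.671405: f=-0.422985 → y ← 0.671405 + 0.4·(-0.422985) = 0.502211
y(1.2) ≈ 0.5022

0.5022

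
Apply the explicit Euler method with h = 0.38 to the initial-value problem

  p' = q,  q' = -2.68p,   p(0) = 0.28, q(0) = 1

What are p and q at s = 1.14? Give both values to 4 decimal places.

Euler on (p,q): p_{n+1} = p_n + h·p', q_{n+1} = q_n + h·q'.
0.000000: (0.280000, 1.000000); f=(1.000000, -0.750400) → (0.660000, 0.714848)
0.380000: (0.660000, 0.714848); f=(0.714848, -1.768800) → (0.931642, 0.042704)
0.760000: (0.931642, 0.042704); f=(0.042704, -2.496801) → (0.947870, -0.906080)
(p(1.14), q(1.14)) ≈ (0.9479, -0.9061)

0.9479, -0.9061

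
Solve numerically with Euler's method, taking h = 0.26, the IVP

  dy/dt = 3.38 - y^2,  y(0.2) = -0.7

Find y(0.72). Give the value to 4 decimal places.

0.9295

Euler: y_{n+1} = y_n + h·f(t_n, y_n).
t=0.200000, y=-0.700000: f=2.890000 → y ← -0.700000 + 0.26·2.890000 = 0.051400
t=0.460000, y=0.051400: f=3.377358 → y ← 0.051400 + 0.26·3.377358 = 0.929513
y(0.72) ≈ 0.9295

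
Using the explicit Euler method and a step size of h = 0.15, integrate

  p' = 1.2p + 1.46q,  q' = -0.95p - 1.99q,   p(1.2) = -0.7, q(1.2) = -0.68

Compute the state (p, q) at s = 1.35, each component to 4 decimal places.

Euler on (p,q): p_{n+1} = p_n + h·p', q_{n+1} = q_n + h·q'.
1.200000: (-0.700000, -0.680000); f=(-1.832800, 2.018200) → (-0.974920, -0.377270)
(p(1.35), q(1.35)) ≈ (-0.9749, -0.3773)

-0.9749, -0.3773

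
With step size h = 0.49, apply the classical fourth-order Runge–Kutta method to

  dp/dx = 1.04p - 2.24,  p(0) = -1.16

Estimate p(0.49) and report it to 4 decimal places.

RK4: k1 = f(x_n, p_n); k2 = f(x_n + h/2, p_n + (h/2)·k1); k3 = f(x_n + h/2, p_n + (h/2)·k2); k4 = f(x_n + h, p_n + h·k3); p_{n+1} = p_n + (h/6)·(k1 + 2k2 + 2k3 + k4).
x=0.000000, p=-1.160000:
  k1 = f(0.000000, -1.160000) = -3.446400
  k2 = f(0.245000, -2.004368) = -4.324543
  k3 = f(0.245000, -2.219513) = -4.548293
  k4 = f(0.490000, -3.388664) = -5.764210
  p ← -1.160000 + (0.49/6)·(k1 + 2k2 + 2k3 + k4) = -3.361430
p(0.49) ≈ -3.3614

-3.3614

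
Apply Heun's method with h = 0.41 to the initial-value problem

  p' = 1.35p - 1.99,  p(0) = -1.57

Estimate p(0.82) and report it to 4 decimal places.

Heun: k1 = f(x_n, p_n); k2 = f(x_n + h, p_n + h·k1); p_{n+1} = p_n + (h/2)·(k1 + k2).
x=0.000000, p=-1.570000:
  k1 = f(0.000000, -1.570000) = -4.109500
  k2 = f(0.410000, -3.254895) = -6.384108
  p ← -1.570000 + (0.41/2)·(-4.109500 + (-6.384108)) = -3.721190
x=0.410000, p=-3.721190:
  k1 = f(0.410000, -3.721190) = -7.013606
  k2 = f(0.820000, -6.596768) = -10.895637
  p ← -3.721190 + (0.41/2)·(-7.013606 + (-10.895637)) = -7.392585
p(0.82) ≈ -7.3926

-7.3926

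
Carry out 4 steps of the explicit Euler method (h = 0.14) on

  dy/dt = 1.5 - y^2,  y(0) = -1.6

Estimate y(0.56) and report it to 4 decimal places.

Euler: y_{n+1} = y_n + h·f(t_n, y_n).
t=0.000000, y=-1.600000: f=-1.060000 → y ← -1.600000 + 0.14·(-1.060000) = -1.748400
t=0.140000, y=-1.748400: f=-1.556903 → y ← -1.748400 + 0.14·(-1.556903) = -1.966366
t=0.280000, y=-1.966366: f=-2.366597 → y ← -1.966366 + 0.14·(-2.366597) = -2.297690
t=0.420000, y=-2.297690: f=-3.779379 → y ← -2.297690 + 0.14·(-3.779379) = -2.826803
y(0.56) ≈ -2.8268

-2.8268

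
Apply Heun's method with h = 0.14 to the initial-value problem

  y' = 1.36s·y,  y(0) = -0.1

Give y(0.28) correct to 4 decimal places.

-0.1055

Heun: k1 = f(s_n, y_n); k2 = f(s_n + h, y_n + h·k1); y_{n+1} = y_n + (h/2)·(k1 + k2).
s=0.000000, y=-0.100000:
  k1 = f(0.000000, -0.100000) = 0.000000
  k2 = f(0.140000, -0.100000) = -0.019040
  y ← -0.100000 + (0.14/2)·(0.000000 + (-0.019040)) = -0.101333
s=0.140000, y=-0.101333:
  k1 = f(0.140000, -0.101333) = -0.019294
  k2 = f(0.280000, -0.104034) = -0.039616
  y ← -0.101333 + (0.14/2)·(-0.019294 + (-0.039616)) = -0.105456
y(0.28) ≈ -0.1055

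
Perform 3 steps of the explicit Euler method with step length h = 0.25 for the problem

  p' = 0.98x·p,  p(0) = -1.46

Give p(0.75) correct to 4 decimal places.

Euler: p_{n+1} = p_n + h·f(x_n, p_n).
x=0.000000, p=-1.460000: f=0.000000 → p ← -1.460000 + 0.25·0.000000 = -1.460000
x=0.250000, p=-1.460000: f=-0.357700 → p ← -1.460000 + 0.25·(-0.357700) = -1.549425
x=0.500000, p=-1.549425: f=-0.759218 → p ← -1.549425 + 0.25·(-0.759218) = -1.739230
p(0.75) ≈ -1.7392

-1.7392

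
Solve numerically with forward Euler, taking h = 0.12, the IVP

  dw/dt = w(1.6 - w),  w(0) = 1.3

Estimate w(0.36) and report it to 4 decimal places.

1.4231

Euler: w_{n+1} = w_n + h·f(t_n, w_n).
t=0.000000, w=1.300000: f=0.390000 → w ← 1.300000 + 0.12·0.390000 = 1.346800
t=0.120000, w=1.346800: f=0.341010 → w ← 1.346800 + 0.12·0.341010 = 1.387721
t=0.240000, w=1.387721: f=0.294584 → w ← 1.387721 + 0.12·0.294584 = 1.423071
w(0.36) ≈ 1.4231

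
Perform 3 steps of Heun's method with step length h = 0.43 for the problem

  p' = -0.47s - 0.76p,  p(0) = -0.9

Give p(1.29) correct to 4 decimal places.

-0.6414

Heun: k1 = f(s_n, p_n); k2 = f(s_n + h, p_n + h·k1); p_{n+1} = p_n + (h/2)·(k1 + k2).
s=0.000000, p=-0.900000:
  k1 = f(0.000000, -0.900000) = 0.684000
  k2 = f(0.430000, -0.605880) = 0.258369
  p ← -0.900000 + (0.43/2)·(0.684000 + 0.258369) = -0.697391
s=0.430000, p=-0.697391:
  k1 = f(0.430000, -0.697391) = 0.327917
  k2 = f(0.860000, -0.556386) = 0.018654
  p ← -0.697391 + (0.43/2)·(0.327917 + 0.018654) = -0.622878
s=0.860000, p=-0.622878:
  k1 = f(0.860000, -0.622878) = 0.069187
  k2 = f(1.290000, -0.593127) = -0.155523
  p ← -0.622878 + (0.43/2)·(0.069187 + (-0.155523)) = -0.641440
p(1.29) ≈ -0.6414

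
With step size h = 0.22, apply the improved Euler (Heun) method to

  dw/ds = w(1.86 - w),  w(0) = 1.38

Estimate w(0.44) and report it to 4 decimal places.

Heun: k1 = f(s_n, w_n); k2 = f(s_n + h, w_n + h·k1); w_{n+1} = w_n + (h/2)·(k1 + k2).
s=0.000000, w=1.380000:
  k1 = f(0.000000, 1.380000) = 0.662400
  k2 = f(0.220000, 1.525728) = 0.510008
  w ← 1.380000 + (0.22/2)·(0.662400 + 0.510008) = 1.508965
s=0.220000, w=1.508965:
  k1 = f(0.220000, 1.508965) = 0.529700
  k2 = f(0.440000, 1.625499) = 0.381181
  w ← 1.508965 + (0.22/2)·(0.529700 + 0.381181) = 1.609162
w(0.44) ≈ 1.6092

1.6092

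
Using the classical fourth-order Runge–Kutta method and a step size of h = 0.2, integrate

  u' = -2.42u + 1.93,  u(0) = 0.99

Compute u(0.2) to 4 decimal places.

0.9162

RK4: k1 = f(x_n, u_n); k2 = f(x_n + h/2, u_n + (h/2)·k1); k3 = f(x_n + h/2, u_n + (h/2)·k2); k4 = f(x_n + h, u_n + h·k3); u_{n+1} = u_n + (h/6)·(k1 + 2k2 + 2k3 + k4).
x=0.000000, u=0.990000:
  k1 = f(0.000000, 0.990000) = -0.465800
  k2 = f(0.100000, 0.943420) = -0.353076
  k3 = f(0.100000, 0.954692) = -0.380356
  k4 = f(0.200000, 0.913929) = -0.281708
  u ← 0.990000 + (0.2/6)·(k1 + 2k2 + 2k3 + k4) = 0.916188
u(0.2) ≈ 0.9162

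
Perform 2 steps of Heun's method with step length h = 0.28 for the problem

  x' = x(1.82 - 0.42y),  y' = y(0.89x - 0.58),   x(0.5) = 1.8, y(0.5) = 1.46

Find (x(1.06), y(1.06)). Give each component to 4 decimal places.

3.0175, 3.4661

Heun on (x,y): k1 = f(t_n, state_n); k2 = f(t_n + h, state_n + h·k1); state_{n+1} = state_n + (h/2)·(k1 + k2).
0.500000: (1.800000, 1.460000)
  k1 = (2.172240, 1.492120)
  predictor → (2.408227, 1.877794)
  k2 = (2.483669, 2.935596)
  → (2.451827, 2.079880)
0.780000: (2.451827, 2.079880)
  k1 = (2.320533, 3.332231)
  predictor → (3.101576, 3.012905)
  k2 = (1.720072, 6.569347)
  → (3.017512, 3.466101)
(x(1.06), y(1.06)) ≈ (3.0175, 3.4661)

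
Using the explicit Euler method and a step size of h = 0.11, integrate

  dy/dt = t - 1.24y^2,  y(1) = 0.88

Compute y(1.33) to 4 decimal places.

Euler: y_{n+1} = y_n + h·f(t_n, y_n).
t=1.000000, y=0.880000: f=0.039744 → y ← 0.880000 + 0.11·0.039744 = 0.884372
t=1.110000, y=0.884372: f=0.140179 → y ← 0.884372 + 0.11·0.140179 = 0.899792
t=1.220000, y=0.899792: f=0.216065 → y ← 0.899792 + 0.11·0.216065 = 0.923559
y(1.33) ≈ 0.9236

0.9236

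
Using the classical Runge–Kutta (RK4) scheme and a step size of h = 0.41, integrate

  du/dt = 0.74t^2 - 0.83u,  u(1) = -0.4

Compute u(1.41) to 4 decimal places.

RK4: k1 = f(t_n, u_n); k2 = f(t_n + h/2, u_n + (h/2)·k1); k3 = f(t_n + h/2, u_n + (h/2)·k2); k4 = f(t_n + h, u_n + h·k3); u_{n+1} = u_n + (h/6)·(k1 + 2k2 + 2k3 + k4).
t=1.000000, u=-0.400000:
  k1 = f(1.000000, -0.400000) = 1.072000
  k2 = f(1.205000, -0.180240) = 1.224098
  k3 = f(1.205000, -0.149060) = 1.198218
  k4 = f(1.410000, 0.091269) = 1.395440
  u ← -0.400000 + (0.41/6)·(k1 + 2k2 + 2k3 + k4) = 0.099658
u(1.41) ≈ 0.0997

0.0997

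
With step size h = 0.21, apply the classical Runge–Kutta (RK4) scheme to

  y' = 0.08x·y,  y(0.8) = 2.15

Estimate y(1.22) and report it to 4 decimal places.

RK4: k1 = f(x_n, y_n); k2 = f(x_n + h/2, y_n + (h/2)·k1); k3 = f(x_n + h/2, y_n + (h/2)·k2); k4 = f(x_n + h, y_n + h·k3); y_{n+1} = y_n + (h/6)·(k1 + 2k2 + 2k3 + k4).
x=0.800000, y=2.150000:
  k1 = f(0.800000, 2.150000) = 0.137600
  k2 = f(0.905000, 2.164448) = 0.156706
  k3 = f(0.905000, 2.166454) = 0.156851
  k4 = f(1.010000, 2.182939) = 0.176381
  y ← 2.150000 + (0.21/6)·(k1 + 2k2 + 2k3 + k4) = 2.182938
x=1.010000, y=2.182938:
  k1 = f(1.010000, 2.182938) = 0.176381
  k2 = f(1.115000, 2.201458) = 0.196370
  k3 = f(1.115000, 2.203557) = 0.196557
  k4 = f(1.220000, 2.224215) = 0.217083
  y ← 2.182938 + (0.21/6)·(k1 + 2k2 + 2k3 + k4) = 2.224215
y(1.22) ≈ 2.2242

2.2242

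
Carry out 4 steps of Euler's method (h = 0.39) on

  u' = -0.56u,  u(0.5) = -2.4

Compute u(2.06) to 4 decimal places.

-0.8957

Euler: u_{n+1} = u_n + h·f(t_n, u_n).
t=0.500000, u=-2.400000: f=1.344000 → u ← -2.400000 + 0.39·1.344000 = -1.875840
t=0.890000, u=-1.875840: f=1.050470 → u ← -1.875840 + 0.39·1.050470 = -1.466157
t=1.280000, u=-1.466157: f=0.821048 → u ← -1.466157 + 0.39·0.821048 = -1.145948
t=1.670000, u=-1.145948: f=0.641731 → u ← -1.145948 + 0.39·0.641731 = -0.895673
u(2.06) ≈ -0.8957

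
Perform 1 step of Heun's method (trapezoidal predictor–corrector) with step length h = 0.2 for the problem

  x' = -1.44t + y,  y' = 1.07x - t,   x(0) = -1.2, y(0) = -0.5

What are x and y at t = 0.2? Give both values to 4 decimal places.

Heun on (x,y): k1 = f(t_n, state_n); k2 = f(t_n + h, state_n + h·k1); state_{n+1} = state_n + (h/2)·(k1 + k2).
0.000000: (-1.200000, -0.500000)
  k1 = (-0.500000, -1.284000)
  predictor → (-1.300000, -0.756800)
  k2 = (-1.044800, -1.591000)
  → (-1.354480, -0.787500)
(x(0.2), y(0.2)) ≈ (-1.3545, -0.7875)

-1.3545, -0.7875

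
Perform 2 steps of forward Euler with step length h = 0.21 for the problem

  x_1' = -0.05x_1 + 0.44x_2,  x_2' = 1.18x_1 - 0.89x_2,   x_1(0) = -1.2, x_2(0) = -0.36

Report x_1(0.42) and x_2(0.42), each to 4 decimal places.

Euler on (x_1,x_2): x_1_{n+1} = x_1_n + h·x_1', x_2_{n+1} = x_2_n + h·x_2'.
0.000000: (-1.200000, -0.360000); f=(-0.098400, -1.095600) → (-1.220664, -0.590076)
0.210000: (-1.220664, -0.590076); f=(-0.198600, -0.915216) → (-1.262370, -0.782271)
(x_1(0.42), x_2(0.42)) ≈ (-1.2624, -0.7823)

-1.2624, -0.7823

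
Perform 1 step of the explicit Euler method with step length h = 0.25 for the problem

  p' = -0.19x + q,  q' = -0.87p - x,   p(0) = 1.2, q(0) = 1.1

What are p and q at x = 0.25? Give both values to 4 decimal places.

Euler on (p,q): p_{n+1} = p_n + h·p', q_{n+1} = q_n + h·q'.
0.000000: (1.200000, 1.100000); f=(1.100000, -1.044000) → (1.475000, 0.839000)
(p(0.25), q(0.25)) ≈ (1.4750, 0.8390)

1.4750, 0.8390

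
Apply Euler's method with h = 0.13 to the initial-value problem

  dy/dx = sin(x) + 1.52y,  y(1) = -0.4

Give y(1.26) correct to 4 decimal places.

-0.3251

Euler: y_{n+1} = y_n + h·f(x_n, y_n).
x=1.000000, y=-0.400000: f=0.233471 → y ← -0.400000 + 0.13·0.233471 = -0.369649
x=1.130000, y=-0.369649: f=0.342546 → y ← -0.369649 + 0.13·0.342546 = -0.325118
y(1.26) ≈ -0.3251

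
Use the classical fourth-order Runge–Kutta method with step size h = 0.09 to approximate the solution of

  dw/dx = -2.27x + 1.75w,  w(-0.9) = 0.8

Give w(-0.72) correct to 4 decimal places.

1.4875

RK4: k1 = f(x_n, w_n); k2 = f(x_n + h/2, w_n + (h/2)·k1); k3 = f(x_n + h/2, w_n + (h/2)·k2); k4 = f(x_n + h, w_n + h·k3); w_{n+1} = w_n + (h/6)·(k1 + 2k2 + 2k3 + k4).
x=-0.900000, w=0.800000:
  k1 = f(-0.900000, 0.800000) = 3.443000
  k2 = f(-0.855000, 0.954935) = 3.611986
  k3 = f(-0.855000, 0.962539) = 3.625294
  k4 = f(-0.810000, 1.126276) = 3.809684
  w ← 0.800000 + (0.09/6)·(k1 + 2k2 + 2k3 + k4) = 1.125909
x=-0.810000, w=1.125909:
  k1 = f(-0.810000, 1.125909) = 3.809040
  k2 = f(-0.765000, 1.297315) = 4.006852
  k3 = f(-0.765000, 1.306217) = 4.022430
  k4 = f(-0.720000, 1.487927) = 4.238273
  w ← 1.125909 + (0.09/6)·(k1 + 2k2 + 2k3 + k4) = 1.487497
w(-0.72) ≈ 1.4875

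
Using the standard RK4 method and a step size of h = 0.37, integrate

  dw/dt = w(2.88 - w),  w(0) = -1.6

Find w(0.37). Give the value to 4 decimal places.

-25.0901

RK4: k1 = f(t_n, w_n); k2 = f(t_n + h/2, w_n + (h/2)·k1); k3 = f(t_n + h/2, w_n + (h/2)·k2); k4 = f(t_n + h, w_n + h·k3); w_{n+1} = w_n + (h/6)·(k1 + 2k2 + 2k3 + k4).
t=0.000000, w=-1.600000:
  k1 = f(0.000000, -1.600000) = -7.168000
  k2 = f(0.185000, -2.926080) = -16.989055
  k3 = f(0.185000, -4.742975) = -36.155581
  k4 = f(0.370000, -14.977565) = -267.462840
  w ← -1.600000 + (0.37/6)·(k1 + 2k2 + 2k3 + k4) = -25.090074
w(0.37) ≈ -25.0901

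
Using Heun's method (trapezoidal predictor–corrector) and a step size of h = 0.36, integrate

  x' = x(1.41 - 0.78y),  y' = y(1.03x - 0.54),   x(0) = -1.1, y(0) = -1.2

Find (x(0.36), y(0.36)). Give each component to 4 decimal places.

Heun on (x,y): k1 = f(t_n, state_n); k2 = f(t_n + h, state_n + h·k1); state_{n+1} = state_n + (h/2)·(k1 + k2).
0.000000: (-1.100000, -1.200000)
  k1 = (-2.580600, 2.007600)
  predictor → (-2.029016, -0.477264)
  k2 = (-3.616246, 1.255150)
  → (-2.215432, -0.612705)
(x(0.36), y(0.36)) ≈ (-2.2154, -0.6127)

-2.2154, -0.6127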